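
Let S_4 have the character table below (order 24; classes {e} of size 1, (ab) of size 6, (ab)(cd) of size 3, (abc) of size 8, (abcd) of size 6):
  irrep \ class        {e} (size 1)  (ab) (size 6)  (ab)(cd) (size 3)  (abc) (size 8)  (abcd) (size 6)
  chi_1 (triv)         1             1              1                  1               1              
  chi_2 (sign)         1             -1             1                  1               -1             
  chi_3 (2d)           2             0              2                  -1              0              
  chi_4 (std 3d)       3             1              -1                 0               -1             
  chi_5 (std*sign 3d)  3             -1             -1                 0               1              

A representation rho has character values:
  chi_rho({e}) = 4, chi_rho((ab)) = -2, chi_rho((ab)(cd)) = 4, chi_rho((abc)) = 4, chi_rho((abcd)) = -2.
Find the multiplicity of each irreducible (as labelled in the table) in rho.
Multiplicities: chi_1: 1, chi_2: 3, chi_3: 0, chi_4: 0, chi_5: 0.

Reasoning: Use <chi_rho, chi> = (1/|G|) sum_C |C| * chi_rho(C) * conj(chi(C)) with |G| = 24 for each irreducible chi in the table:
  <chi_rho, chi_1> = (1/24)[1*(4)*conj(1) + 6*(-2)*conj(1) + 3*(4)*conj(1) + 8*(4)*conj(1) + 6*(-2)*conj(1)]
      = (1/24)[(4) + (-12) + (12) + (32) + (-12)] = 24/24 = 1
  <chi_rho, chi_2> = (1/24)[1*(4)*conj(1) + 6*(-2)*conj(-1) + 3*(4)*conj(1) + 8*(4)*conj(1) + 6*(-2)*conj(-1)]
      = (1/24)[(4) + (12) + (12) + (32) + (12)] = 72/24 = 3
  <chi_rho, chi_3> = (1/24)[1*(4)*conj(2) + 6*(-2)*conj(0) + 3*(4)*conj(2) + 8*(4)*conj(-1) + 6*(-2)*conj(0)]
      = (1/24)[(8) + (0) + (24) + (-32) + (0)] = 0/24 = 0
  <chi_rho, chi_4> = (1/24)[1*(4)*conj(3) + 6*(-2)*conj(1) + 3*(4)*conj(-1) + 8*(4)*conj(0) + 6*(-2)*conj(-1)]
      = (1/24)[(12) + (-12) + (-12) + (0) + (12)] = 0/24 = 0
  <chi_rho, chi_5> = (1/24)[1*(4)*conj(3) + 6*(-2)*conj(-1) + 3*(4)*conj(-1) + 8*(4)*conj(0) + 6*(-2)*conj(1)]
      = (1/24)[(12) + (12) + (-12) + (0) + (-12)] = 0/24 = 0
Dimension check: dim(rho) = sum (mult * dim) = 1*1 + 3*1 + 0*2 + 0*3 + 0*3 = 4 = chi_rho(e) = 4.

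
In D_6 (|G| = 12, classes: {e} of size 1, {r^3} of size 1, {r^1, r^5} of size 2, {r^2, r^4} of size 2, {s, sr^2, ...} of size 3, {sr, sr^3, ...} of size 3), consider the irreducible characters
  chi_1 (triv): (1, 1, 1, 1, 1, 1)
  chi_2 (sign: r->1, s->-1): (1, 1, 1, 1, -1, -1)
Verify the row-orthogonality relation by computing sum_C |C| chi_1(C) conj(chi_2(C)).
Sum = 0; so <chi_1, chi_2> = 0 (distinct irreducibles are orthogonal).

Explanation: Compute term by term over conjugacy classes (|C| * chi_1(C) * conj(chi_2(C))):
  1*(1)*conj(1) + 1*(1)*conj(1) + 2*(1)*conj(1) + 2*(1)*conj(1) + 3*(1)*conj(-1) + 3*(1)*conj(-1)
  = (1) + (1) + (2) + (2) + (-3) + (-3)
  = 0.
Dividing by |G| = 12 gives 0/12 = 0, matching the row-orthogonality relation <chi_1, chi_2> = [chi_1 = chi_2].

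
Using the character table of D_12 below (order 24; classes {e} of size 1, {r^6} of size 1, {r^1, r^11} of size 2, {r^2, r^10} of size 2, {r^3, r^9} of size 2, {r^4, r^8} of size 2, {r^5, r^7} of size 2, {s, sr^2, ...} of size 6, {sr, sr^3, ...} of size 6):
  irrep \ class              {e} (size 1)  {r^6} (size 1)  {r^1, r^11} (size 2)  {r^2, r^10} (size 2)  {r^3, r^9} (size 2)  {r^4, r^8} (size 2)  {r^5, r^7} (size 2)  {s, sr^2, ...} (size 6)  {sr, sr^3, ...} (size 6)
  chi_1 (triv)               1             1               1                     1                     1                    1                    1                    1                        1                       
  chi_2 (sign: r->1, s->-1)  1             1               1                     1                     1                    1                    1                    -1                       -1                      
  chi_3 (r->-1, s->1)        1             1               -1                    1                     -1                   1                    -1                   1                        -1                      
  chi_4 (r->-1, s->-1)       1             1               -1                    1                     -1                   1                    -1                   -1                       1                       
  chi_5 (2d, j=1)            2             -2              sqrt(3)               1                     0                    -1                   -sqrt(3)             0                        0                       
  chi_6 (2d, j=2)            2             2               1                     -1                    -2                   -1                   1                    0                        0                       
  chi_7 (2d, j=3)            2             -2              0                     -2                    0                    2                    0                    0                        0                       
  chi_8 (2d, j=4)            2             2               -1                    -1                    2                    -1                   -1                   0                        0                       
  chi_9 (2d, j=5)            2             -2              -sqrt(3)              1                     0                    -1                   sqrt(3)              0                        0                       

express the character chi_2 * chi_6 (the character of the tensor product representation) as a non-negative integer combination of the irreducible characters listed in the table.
chi_2 tensor chi_6 = chi_6 (all other irreducibles have multiplicity 0).

Justification: The character of a tensor product is the pointwise product (chi_2 * chi_6)(C) = chi_2(C) * chi_6(C):
  {e}: (1)*(2), {r^6}: (1)*(2), {r^1, r^11}: (1)*(1), {r^2, r^10}: (1)*(-1), {r^3, r^9}: (1)*(-2), {r^4, r^8}: (1)*(-1), {r^5, r^7}: (1)*(1), {s, sr^2, ...}: (-1)*(0), {sr, sr^3, ...}: (-1)*(0)
so (chi_2 * chi_6) takes values
  {e} -> 2, {r^6} -> 2, {r^1, r^11} -> 1, {r^2, r^10} -> -1, {r^3, r^9} -> -2, {r^4, r^8} -> -1, {r^5, r^7} -> 1, {s, sr^2, ...} -> 0, {sr, sr^3, ...} -> 0.
Now take the inner product of this character with each irreducible chi from the table, <chi_2*chi_6, chi> = (1/24) sum_C |C| (chi_2*chi_6)(C) conj(chi(C)):
  <chi_2*chi_6, chi_1> = (1/24)[1*(2)*conj(1) + 1*(2)*conj(1) + 2*(1)*conj(1) + 2*(-1)*conj(1) + 2*(-2)*conj(1) + 2*(-1)*conj(1) + 2*(1)*conj(1) + 6*(0)*conj(1) + 6*(0)*conj(1)]
      = (1/24)[(2) + (2) + (2) + (-2) + (-4) + (-2) + (2) + (0) + (0)] = 0/24 = 0
  <chi_2*chi_6, chi_2> = (1/24)[1*(2)*conj(1) + 1*(2)*conj(1) + 2*(1)*conj(1) + 2*(-1)*conj(1) + 2*(-2)*conj(1) + 2*(-1)*conj(1) + 2*(1)*conj(1) + 6*(0)*conj(-1) + 6*(0)*conj(-1)]
      = (1/24)[(2) + (2) + (2) + (-2) + (-4) + (-2) + (2) + (0) + (0)] = 0/24 = 0
  <chi_2*chi_6, chi_3> = (1/24)[1*(2)*conj(1) + 1*(2)*conj(1) + 2*(1)*conj(-1) + 2*(-1)*conj(1) + 2*(-2)*conj(-1) + 2*(-1)*conj(1) + 2*(1)*conj(-1) + 6*(0)*conj(1) + 6*(0)*conj(-1)]
      = (1/24)[(2) + (2) + (-2) + (-2) + (4) + (-2) + (-2) + (0) + (0)] = 0/24 = 0
  <chi_2*chi_6, chi_4> = (1/24)[1*(2)*conj(1) + 1*(2)*conj(1) + 2*(1)*conj(-1) + 2*(-1)*conj(1) + 2*(-2)*conj(-1) + 2*(-1)*conj(1) + 2*(1)*conj(-1) + 6*(0)*conj(-1) + 6*(0)*conj(1)]
      = (1/24)[(2) + (2) + (-2) + (-2) + (4) + (-2) + (-2) + (0) + (0)] = 0/24 = 0
  <chi_2*chi_6, chi_5> = (1/24)[1*(2)*conj(2) + 1*(2)*conj(-2) + 2*(1)*conj(sqrt(3)) + 2*(-1)*conj(1) + 2*(-2)*conj(0) + 2*(-1)*conj(-1) + 2*(1)*conj(-sqrt(3)) + 6*(0)*conj(0) + 6*(0)*conj(0)]
      = (1/24)[(4) + (-4) + (2*sqrt(3)) + (-2) + (0) + (2) + (-2*sqrt(3)) + (0) + (0)] = 0/24 = 0
  <chi_2*chi_6, chi_6> = (1/24)[1*(2)*conj(2) + 1*(2)*conj(2) + 2*(1)*conj(1) + 2*(-1)*conj(-1) + 2*(-2)*conj(-2) + 2*(-1)*conj(-1) + 2*(1)*conj(1) + 6*(0)*conj(0) + 6*(0)*conj(0)]
      = (1/24)[(4) + (4) + (2) + (2) + (8) + (2) + (2) + (0) + (0)] = 24/24 = 1
  <chi_2*chi_6, chi_7> = (1/24)[1*(2)*conj(2) + 1*(2)*conj(-2) + 2*(1)*conj(0) + 2*(-1)*conj(-2) + 2*(-2)*conj(0) + 2*(-1)*conj(2) + 2*(1)*conj(0) + 6*(0)*conj(0) + 6*(0)*conj(0)]
      = (1/24)[(4) + (-4) + (0) + (4) + (0) + (-4) + (0) + (0) + (0)] = 0/24 = 0
  <chi_2*chi_6, chi_8> = (1/24)[1*(2)*conj(2) + 1*(2)*conj(2) + 2*(1)*conj(-1) + 2*(-1)*conj(-1) + 2*(-2)*conj(2) + 2*(-1)*conj(-1) + 2*(1)*conj(-1) + 6*(0)*conj(0) + 6*(0)*conj(0)]
      = (1/24)[(4) + (4) + (-2) + (2) + (-8) + (2) + (-2) + (0) + (0)] = 0/24 = 0
  <chi_2*chi_6, chi_9> = (1/24)[1*(2)*conj(2) + 1*(2)*conj(-2) + 2*(1)*conj(-sqrt(3)) + 2*(-1)*conj(1) + 2*(-2)*conj(0) + 2*(-1)*conj(-1) + 2*(1)*conj(sqrt(3)) + 6*(0)*conj(0) + 6*(0)*conj(0)]
      = (1/24)[(4) + (-4) + (-2*sqrt(3)) + (-2) + (0) + (2) + (2*sqrt(3)) + (0) + (0)] = 0/24 = 0
Hence the multiplicities are chi_6: 1. Dimension check: dim(chi_2)*dim(chi_6) = 1*2 = 2 and sum (mult * dim) = 1*2 = 2.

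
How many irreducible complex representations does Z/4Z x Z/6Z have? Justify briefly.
24

Derivation: The number of irreducible complex representations of a finite group equals its number of conjugacy classes. Z/4Z x Z/6Z is abelian of order 24, so every element is its own conjugacy class: 24 classes, so Z/4Z x Z/6Z (order 24) has exactly 24 irreducible complex representations.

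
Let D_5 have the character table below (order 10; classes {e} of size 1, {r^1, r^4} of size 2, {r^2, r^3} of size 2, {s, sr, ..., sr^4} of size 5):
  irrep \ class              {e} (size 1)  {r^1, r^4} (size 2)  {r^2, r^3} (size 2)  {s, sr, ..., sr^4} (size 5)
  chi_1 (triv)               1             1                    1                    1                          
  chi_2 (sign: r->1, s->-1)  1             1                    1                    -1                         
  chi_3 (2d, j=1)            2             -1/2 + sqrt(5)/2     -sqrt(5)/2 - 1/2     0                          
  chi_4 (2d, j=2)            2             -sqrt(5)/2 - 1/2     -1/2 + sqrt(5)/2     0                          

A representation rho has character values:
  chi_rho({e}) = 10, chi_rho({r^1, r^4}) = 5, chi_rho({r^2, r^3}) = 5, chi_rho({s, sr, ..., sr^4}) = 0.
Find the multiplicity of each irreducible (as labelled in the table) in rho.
Multiplicities: chi_1: 3, chi_2: 3, chi_3: 1, chi_4: 1.

Explanation: Use <chi_rho, chi> = (1/|G|) sum_C |C| * chi_rho(C) * conj(chi(C)) with |G| = 10 for each irreducible chi in the table:
  <chi_rho, chi_1> = (1/10)[1*(10)*conj(1) + 2*(5)*conj(1) + 2*(5)*conj(1) + 5*(0)*conj(1)]
      = (1/10)[(10) + (10) + (10) + (0)] = 30/10 = 3
  <chi_rho, chi_2> = (1/10)[1*(10)*conj(1) + 2*(5)*conj(1) + 2*(5)*conj(1) + 5*(0)*conj(-1)]
      = (1/10)[(10) + (10) + (10) + (0)] = 30/10 = 3
  <chi_rho, chi_3> = (1/10)[1*(10)*conj(2) + 2*(5)*conj(-1/2 + sqrt(5)/2) + 2*(5)*conj(-sqrt(5)/2 - 1/2) + 5*(0)*conj(0)]
      = (1/10)[(20) + (-5 + 5*sqrt(5)) + (-5*sqrt(5) - 5) + (0)] = 10/10 = 1
  <chi_rho, chi_4> = (1/10)[1*(10)*conj(2) + 2*(5)*conj(-sqrt(5)/2 - 1/2) + 2*(5)*conj(-1/2 + sqrt(5)/2) + 5*(0)*conj(0)]
      = (1/10)[(20) + (-5*sqrt(5) - 5) + (-5 + 5*sqrt(5)) + (0)] = 10/10 = 1
Dimension check: dim(rho) = sum (mult * dim) = 3*1 + 3*1 + 1*2 + 1*2 = 10 = chi_rho(e) = 10.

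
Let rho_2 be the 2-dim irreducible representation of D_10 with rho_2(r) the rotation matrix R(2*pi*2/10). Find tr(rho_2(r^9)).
chi_{rho_2}(r^9) = 2*cos(2*pi*2*9/10) = -1/2 + sqrt(5)/2

Why: rho_2(r^9) is rotation by angle 2*pi*2*9/10, whose trace is 2*cos(2*pi*2*9/10) = -1/2 + sqrt(5)/2.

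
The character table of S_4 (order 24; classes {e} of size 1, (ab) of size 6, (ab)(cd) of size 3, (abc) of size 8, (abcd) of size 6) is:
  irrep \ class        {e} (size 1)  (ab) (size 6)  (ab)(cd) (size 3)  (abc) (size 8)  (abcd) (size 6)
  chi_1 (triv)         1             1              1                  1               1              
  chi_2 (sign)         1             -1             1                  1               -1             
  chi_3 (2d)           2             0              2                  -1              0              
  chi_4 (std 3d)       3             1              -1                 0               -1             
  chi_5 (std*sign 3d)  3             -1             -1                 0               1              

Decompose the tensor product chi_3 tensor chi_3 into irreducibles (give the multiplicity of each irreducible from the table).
chi_3 tensor chi_3 = chi_1 + chi_2 + chi_3 (all other irreducibles have multiplicity 0).

Explanation: The character of a tensor product is the pointwise product (chi_3 * chi_3)(C) = chi_3(C) * chi_3(C):
  {e}: (2)*(2), (ab): (0)*(0), (ab)(cd): (2)*(2), (abc): (-1)*(-1), (abcd): (0)*(0)
so (chi_3 * chi_3) takes values
  {e} -> 4, (ab) -> 0, (ab)(cd) -> 4, (abc) -> 1, (abcd) -> 0.
Now take the inner product of this character with each irreducible chi from the table, <chi_3*chi_3, chi> = (1/24) sum_C |C| (chi_3*chi_3)(C) conj(chi(C)):
  <chi_3*chi_3, chi_1> = (1/24)[1*(4)*conj(1) + 6*(0)*conj(1) + 3*(4)*conj(1) + 8*(1)*conj(1) + 6*(0)*conj(1)]
      = (1/24)[(4) + (0) + (12) + (8) + (0)] = 24/24 = 1
  <chi_3*chi_3, chi_2> = (1/24)[1*(4)*conj(1) + 6*(0)*conj(-1) + 3*(4)*conj(1) + 8*(1)*conj(1) + 6*(0)*conj(-1)]
      = (1/24)[(4) + (0) + (12) + (8) + (0)] = 24/24 = 1
  <chi_3*chi_3, chi_3> = (1/24)[1*(4)*conj(2) + 6*(0)*conj(0) + 3*(4)*conj(2) + 8*(1)*conj(-1) + 6*(0)*conj(0)]
      = (1/24)[(8) + (0) + (24) + (-8) + (0)] = 24/24 = 1
  <chi_3*chi_3, chi_4> = (1/24)[1*(4)*conj(3) + 6*(0)*conj(1) + 3*(4)*conj(-1) + 8*(1)*conj(0) + 6*(0)*conj(-1)]
      = (1/24)[(12) + (0) + (-12) + (0) + (0)] = 0/24 = 0
  <chi_3*chi_3, chi_5> = (1/24)[1*(4)*conj(3) + 6*(0)*conj(-1) + 3*(4)*conj(-1) + 8*(1)*conj(0) + 6*(0)*conj(1)]
      = (1/24)[(12) + (0) + (-12) + (0) + (0)] = 0/24 = 0
Hence the multiplicities are chi_1: 1, chi_2: 1, chi_3: 1. Dimension check: dim(chi_3)*dim(chi_3) = 2*2 = 4 and sum (mult * dim) = 1*1 + 1*1 + 1*2 = 4.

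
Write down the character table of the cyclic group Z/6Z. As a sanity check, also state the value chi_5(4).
Character table of Z/6Z (irreps indexed chi_0,...,chi_5 with chi_k(m) = zeta_6^(k*m), zeta_6 = exp(2*pi*i/6)):
  irrep \ class  {0} (size 1)  {1} (size 1)    {2} (size 1)    {3} (size 1)  {4} (size 1)    {5} (size 1)  
  chi_0          1             1               1               1             1               1             
  chi_1          1             exp(I*pi/3)     exp(2*I*pi/3)   -1            exp(-2*I*pi/3)  exp(-I*pi/3)  
  chi_2          1             exp(2*I*pi/3)   exp(-2*I*pi/3)  1             exp(2*I*pi/3)   exp(-2*I*pi/3)
  chi_3          1             -1              1               -1            1               -1            
  chi_4          1             exp(-2*I*pi/3)  exp(2*I*pi/3)   1             exp(-2*I*pi/3)  exp(2*I*pi/3) 
  chi_5          1             exp(-I*pi/3)    exp(-2*I*pi/3)  -1            exp(2*I*pi/3)   exp(I*pi/3)   

Spot check: chi_5(4) = zeta_6^(5*4) = zeta_6^20 = exp(2*I*pi/3).

Details: Z/6Z is abelian, so all 6 irreducible complex representations are 1-dimensional. They are given by chi_k(m) = zeta_6^(k*m) for k = 0,...,5. Row orthogonality: sum_m chi_k(m) conj(chi_l(m)) = 6 * [k = l].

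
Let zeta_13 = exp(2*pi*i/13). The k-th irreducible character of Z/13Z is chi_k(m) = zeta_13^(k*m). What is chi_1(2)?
chi_1(2) = zeta_13^2 = exp(4*I*pi/13)

Details: chi_1(2) = zeta_13^(1*2) = zeta_13^2. Since zeta_13^13 = 1, this equals zeta_13^2 = exp(2*pi*i*2/13) = exp(4*I*pi/13).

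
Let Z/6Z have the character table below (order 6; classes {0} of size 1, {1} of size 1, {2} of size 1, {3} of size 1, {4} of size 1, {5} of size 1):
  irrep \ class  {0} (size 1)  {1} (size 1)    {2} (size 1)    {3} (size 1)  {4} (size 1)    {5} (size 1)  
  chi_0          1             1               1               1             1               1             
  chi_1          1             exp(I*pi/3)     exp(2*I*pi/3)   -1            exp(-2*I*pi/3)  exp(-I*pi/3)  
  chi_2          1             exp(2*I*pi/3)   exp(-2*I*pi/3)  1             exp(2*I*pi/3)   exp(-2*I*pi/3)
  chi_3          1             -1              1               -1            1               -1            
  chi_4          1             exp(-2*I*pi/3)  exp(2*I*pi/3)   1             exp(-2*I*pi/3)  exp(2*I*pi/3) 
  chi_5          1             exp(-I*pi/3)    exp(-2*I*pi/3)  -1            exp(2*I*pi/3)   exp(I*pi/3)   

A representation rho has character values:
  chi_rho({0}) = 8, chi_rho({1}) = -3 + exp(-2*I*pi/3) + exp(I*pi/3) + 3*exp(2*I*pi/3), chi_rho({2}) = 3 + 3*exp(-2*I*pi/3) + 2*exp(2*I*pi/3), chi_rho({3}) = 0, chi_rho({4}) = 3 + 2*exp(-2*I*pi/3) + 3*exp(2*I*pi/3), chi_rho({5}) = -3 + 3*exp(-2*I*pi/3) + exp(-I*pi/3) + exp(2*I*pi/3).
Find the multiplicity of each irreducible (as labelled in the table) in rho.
Multiplicities: chi_0: 0, chi_1: 1, chi_2: 3, chi_3: 3, chi_4: 1, chi_5: 0.

Argument: Use <chi_rho, chi> = (1/|G|) sum_C |C| * chi_rho(C) * conj(chi(C)) with |G| = 6 for each irreducible chi in the table:
  <chi_rho, chi_0> = (1/6)[1*(8)*conj(1) + 1*(-3 + exp(-2*I*pi/3) + exp(I*pi/3) + 3*exp(2*I*pi/3))*conj(1) + 1*(3 + 3*exp(-2*I*pi/3) + 2*exp(2*I*pi/3))*conj(1) + 1*(0)*conj(1) + 1*(3 + 2*exp(-2*I*pi/3) + 3*exp(2*I*pi/3))*conj(1) + 1*(-3 + 3*exp(-2*I*pi/3) + exp(-I*pi/3) + exp(2*I*pi/3))*conj(1)]
      = (1/6)[(8) + (-3 + exp(-2*I*pi/3) + exp(I*pi/3) + 3*exp(2*I*pi/3)) + (3 + 3*exp(-2*I*pi/3) + 2*exp(2*I*pi/3)) + (0) + (3 + 2*exp(-2*I*pi/3) + 3*exp(2*I*pi/3)) + (-3 + 3*exp(-2*I*pi/3) + exp(-I*pi/3) + exp(2*I*pi/3))] = 0/6 = 0
  <chi_rho, chi_1> = (1/6)[1*(8)*conj(1) + 1*(-3 + exp(-2*I*pi/3) + exp(I*pi/3) + 3*exp(2*I*pi/3))*conj(exp(I*pi/3)) + 1*(3 + 3*exp(-2*I*pi/3) + 2*exp(2*I*pi/3))*conj(exp(2*I*pi/3)) + 1*(0)*conj(-1) + 1*(3 + 2*exp(-2*I*pi/3) + 3*exp(2*I*pi/3))*conj(exp(-2*I*pi/3)) + 1*(-3 + 3*exp(-2*I*pi/3) + exp(-I*pi/3) + exp(2*I*pi/3))*conj(exp(-I*pi/3))]
      = (1/6)[(8) + (-3*exp(-I*pi/3) + 3*exp(I*pi/3)) + (-1) + (0) + (-1) + (-3*exp(I*pi/3) + 3*exp(-I*pi/3))] = 6/6 = 1
  <chi_rho, chi_2> = (1/6)[1*(8)*conj(1) + 1*(-3 + exp(-2*I*pi/3) + exp(I*pi/3) + 3*exp(2*I*pi/3))*conj(exp(2*I*pi/3)) + 1*(3 + 3*exp(-2*I*pi/3) + 2*exp(2*I*pi/3))*conj(exp(-2*I*pi/3)) + 1*(0)*conj(1) + 1*(3 + 2*exp(-2*I*pi/3) + 3*exp(2*I*pi/3))*conj(exp(2*I*pi/3)) + 1*(-3 + 3*exp(-2*I*pi/3) + exp(-I*pi/3) + exp(2*I*pi/3))*conj(exp(-2*I*pi/3))]
      = (1/6)[(8) + (3 + exp(-I*pi/3) + exp(2*I*pi/3) - 3*exp(-2*I*pi/3)) + (3 + 2*exp(-2*I*pi/3) + 3*exp(2*I*pi/3)) + (0) + (3 + 3*exp(-2*I*pi/3) + 2*exp(2*I*pi/3)) + (3 - 3*exp(2*I*pi/3) + exp(-2*I*pi/3) + exp(I*pi/3))] = 18/6 = 3
  <chi_rho, chi_3> = (1/6)[1*(8)*conj(1) + 1*(-3 + exp(-2*I*pi/3) + exp(I*pi/3) + 3*exp(2*I*pi/3))*conj(-1) + 1*(3 + 3*exp(-2*I*pi/3) + 2*exp(2*I*pi/3))*conj(1) + 1*(0)*conj(-1) + 1*(3 + 2*exp(-2*I*pi/3) + 3*exp(2*I*pi/3))*conj(1) + 1*(-3 + 3*exp(-2*I*pi/3) + exp(-I*pi/3) + exp(2*I*pi/3))*conj(-1)]
      = (1/6)[(8) + (3 - 3*exp(2*I*pi/3) - exp(I*pi/3) - exp(-2*I*pi/3)) + (3 + 3*exp(-2*I*pi/3) + 2*exp(2*I*pi/3)) + (0) + (3 + 2*exp(-2*I*pi/3) + 3*exp(2*I*pi/3)) + (3 - exp(2*I*pi/3) - exp(-I*pi/3) - 3*exp(-2*I*pi/3))] = 18/6 = 3
  <chi_rho, chi_4> = (1/6)[1*(8)*conj(1) + 1*(-3 + exp(-2*I*pi/3) + exp(I*pi/3) + 3*exp(2*I*pi/3))*conj(exp(-2*I*pi/3)) + 1*(3 + 3*exp(-2*I*pi/3) + 2*exp(2*I*pi/3))*conj(exp(2*I*pi/3)) + 1*(0)*conj(1) + 1*(3 + 2*exp(-2*I*pi/3) + 3*exp(2*I*pi/3))*conj(exp(-2*I*pi/3)) + 1*(-3 + 3*exp(-2*I*pi/3) + exp(-I*pi/3) + exp(2*I*pi/3))*conj(exp(2*I*pi/3))]
      = (1/6)[(8) + (3*exp(-2*I*pi/3) - 3*exp(2*I*pi/3)) + (-1) + (0) + (-1) + (3*exp(2*I*pi/3) - 3*exp(-2*I*pi/3))] = 6/6 = 1
  <chi_rho, chi_5> = (1/6)[1*(8)*conj(1) + 1*(-3 + exp(-2*I*pi/3) + exp(I*pi/3) + 3*exp(2*I*pi/3))*conj(exp(-I*pi/3)) + 1*(3 + 3*exp(-2*I*pi/3) + 2*exp(2*I*pi/3))*conj(exp(-2*I*pi/3)) + 1*(0)*conj(-1) + 1*(3 + 2*exp(-2*I*pi/3) + 3*exp(2*I*pi/3))*conj(exp(2*I*pi/3)) + 1*(-3 + 3*exp(-2*I*pi/3) + exp(-I*pi/3) + exp(2*I*pi/3))*conj(exp(I*pi/3))]
      = (1/6)[(8) + (-3 - 3*exp(I*pi/3) + exp(-I*pi/3) + exp(2*I*pi/3)) + (3 + 2*exp(-2*I*pi/3) + 3*exp(2*I*pi/3)) + (0) + (3 + 3*exp(-2*I*pi/3) + 2*exp(2*I*pi/3)) + (-3 + exp(-2*I*pi/3) + exp(I*pi/3) - 3*exp(-I*pi/3))] = 0/6 = 0
(Exp terms are combined using exp(i*s)*conj(exp(i*t)) = exp(i*(s-t)), and sums of them are collapsed using the identity that for every m > 1 the m distinct m-th roots of unity sum to 0, e.g. 1 + exp(2*I*pi/3) + exp(-2*I*pi/3) = 0.)
Dimension check: dim(rho) = sum (mult * dim) = 0*1 + 1*1 + 3*1 + 3*1 + 1*1 + 0*1 = 8 = chi_rho(e) = 8.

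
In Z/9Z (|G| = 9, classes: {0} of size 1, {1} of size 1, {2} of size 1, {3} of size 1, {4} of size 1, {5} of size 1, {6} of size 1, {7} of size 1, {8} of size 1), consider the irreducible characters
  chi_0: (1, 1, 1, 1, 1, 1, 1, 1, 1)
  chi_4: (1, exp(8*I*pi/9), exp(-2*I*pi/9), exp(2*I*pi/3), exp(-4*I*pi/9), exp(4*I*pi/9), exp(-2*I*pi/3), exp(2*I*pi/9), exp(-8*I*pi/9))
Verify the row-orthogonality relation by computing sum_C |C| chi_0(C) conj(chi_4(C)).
Sum = 0; so <chi_0, chi_4> = 0 (distinct irreducibles are orthogonal).

Why: Compute term by term over conjugacy classes (|C| * chi_0(C) * conj(chi_4(C))):
  1*(1)*conj(1) + 1*(1)*conj(exp(8*I*pi/9)) + 1*(1)*conj(exp(-2*I*pi/9)) + 1*(1)*conj(exp(2*I*pi/3)) + 1*(1)*conj(exp(-4*I*pi/9)) + 1*(1)*conj(exp(4*I*pi/9)) + 1*(1)*conj(exp(-2*I*pi/3)) + 1*(1)*conj(exp(2*I*pi/9)) + 1*(1)*conj(exp(-8*I*pi/9))
  = (1) + (exp(-8*I*pi/9)) + (exp(2*I*pi/9)) + (exp(-2*I*pi/3)) + (exp(4*I*pi/9)) + (exp(-4*I*pi/9)) + (exp(2*I*pi/3)) + (exp(-2*I*pi/9)) + (exp(8*I*pi/9))
  = 0.
(Exp terms are combined using exp(i*s)*conj(exp(i*t)) = exp(i*(s-t)), and sums of them are collapsed using the identity that for every m > 1 the m distinct m-th roots of unity sum to 0, e.g. 1 + exp(2*I*pi/3) + exp(-2*I*pi/3) = 0.)
Dividing by |G| = 9 gives 0/9 = 0, matching the row-orthogonality relation <chi_0, chi_4> = [chi_0 = chi_4].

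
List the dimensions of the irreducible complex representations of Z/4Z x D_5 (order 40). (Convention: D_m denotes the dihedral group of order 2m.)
Dimensions: 1, 1, 1, 1, 1, 1, 1, 1, 2, 2, 2, 2, 2, 2, 2, 2

Details: There are 16 irreducibles (= number of conjugacy classes). Their dimensions d_i satisfy sum d_i^2 = |G| = 40: 1 + 1 + 1 + 1 + 1 + 1 + 1 + 1 + 4 + 4 + 4 + 4 + 4 + 4 + 4 + 4 = 40. (For the product with Z/4Z: each of the 4 1-dim characters of Z/4Z tensors with each irrep of D_5, giving 4 copies of each D_5-dimension.)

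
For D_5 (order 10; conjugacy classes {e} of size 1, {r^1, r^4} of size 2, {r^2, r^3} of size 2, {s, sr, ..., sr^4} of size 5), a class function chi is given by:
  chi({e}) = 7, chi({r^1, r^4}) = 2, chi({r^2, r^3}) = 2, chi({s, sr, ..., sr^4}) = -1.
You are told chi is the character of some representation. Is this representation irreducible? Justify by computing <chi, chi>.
Not irreducible (reducible): <chi, chi> = 7 > 1.

Derivation: <chi, chi> = (1/|G|) sum_C |C| * |chi(C)|^2 = (1/10)[1*|7|^2 + 2*|2|^2 + 2*|2|^2 + 5*|-1|^2]
  = (1/10)[(49) + (8) + (8) + (5)] = 70/10 = 7.
A character is irreducible iff <chi, chi> = 1, so this representation is reducible.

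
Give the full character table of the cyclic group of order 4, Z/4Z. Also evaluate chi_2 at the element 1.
Character table of Z/4Z (irreps indexed chi_0,...,chi_3 with chi_k(m) = zeta_4^(k*m), zeta_4 = exp(2*pi*i/4)):
  irrep \ class  {0} (size 1)  {1} (size 1)  {2} (size 1)  {3} (size 1)
  chi_0          1             1             1             1           
  chi_1          1             I             -1            -I          
  chi_2          1             -1            1             -1          
  chi_3          1             -I            -1            I           

Spot check: chi_2(1) = zeta_4^(2*1) = zeta_4^2 = -1.

Explanation: Z/4Z is abelian, so all 4 irreducible complex representations are 1-dimensional. They are given by chi_k(m) = zeta_4^(k*m) for k = 0,...,3. Row orthogonality: sum_m chi_k(m) conj(chi_l(m)) = 4 * [k = l].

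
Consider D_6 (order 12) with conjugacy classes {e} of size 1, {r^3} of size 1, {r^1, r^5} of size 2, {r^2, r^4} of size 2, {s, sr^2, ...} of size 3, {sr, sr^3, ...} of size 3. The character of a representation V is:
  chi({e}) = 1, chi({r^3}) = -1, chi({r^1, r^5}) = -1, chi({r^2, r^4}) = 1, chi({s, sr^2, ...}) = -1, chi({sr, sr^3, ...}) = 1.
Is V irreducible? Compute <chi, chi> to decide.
Irreducible: <chi, chi> = 1.

Details: <chi, chi> = (1/|G|) sum_C |C| * |chi(C)|^2 = (1/12)[1*|1|^2 + 1*|-1|^2 + 2*|-1|^2 + 2*|1|^2 + 3*|-1|^2 + 3*|1|^2]
  = (1/12)[(1) + (1) + (2) + (2) + (3) + (3)] = 12/12 = 1.
A character is irreducible iff <chi, chi> = 1, so this representation is irreducible.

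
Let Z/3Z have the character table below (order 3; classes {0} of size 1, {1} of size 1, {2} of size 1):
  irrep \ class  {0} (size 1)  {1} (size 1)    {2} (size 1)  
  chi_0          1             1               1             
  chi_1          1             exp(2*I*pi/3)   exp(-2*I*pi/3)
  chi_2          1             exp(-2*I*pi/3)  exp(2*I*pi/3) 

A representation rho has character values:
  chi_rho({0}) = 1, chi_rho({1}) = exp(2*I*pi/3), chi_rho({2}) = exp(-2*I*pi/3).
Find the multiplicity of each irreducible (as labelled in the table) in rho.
Multiplicities: chi_0: 0, chi_1: 1, chi_2: 0.

Details: Use <chi_rho, chi> = (1/|G|) sum_C |C| * chi_rho(C) * conj(chi(C)) with |G| = 3 for each irreducible chi in the table:
  <chi_rho, chi_0> = (1/3)[1*(1)*conj(1) + 1*(exp(2*I*pi/3))*conj(1) + 1*(exp(-2*I*pi/3))*conj(1)]
      = (1/3)[(1) + (exp(2*I*pi/3)) + (exp(-2*I*pi/3))] = 0/3 = 0
  <chi_rho, chi_1> = (1/3)[1*(1)*conj(1) + 1*(exp(2*I*pi/3))*conj(exp(2*I*pi/3)) + 1*(exp(-2*I*pi/3))*conj(exp(-2*I*pi/3))]
      = (1/3)[(1) + (1) + (1)] = 3/3 = 1
  <chi_rho, chi_2> = (1/3)[1*(1)*conj(1) + 1*(exp(2*I*pi/3))*conj(exp(-2*I*pi/3)) + 1*(exp(-2*I*pi/3))*conj(exp(2*I*pi/3))]
      = (1/3)[(1) + (exp(-2*I*pi/3)) + (exp(2*I*pi/3))] = 0/3 = 0
(Exp terms are combined using exp(i*s)*conj(exp(i*t)) = exp(i*(s-t)), and sums of them are collapsed using the identity that for every m > 1 the m distinct m-th roots of unity sum to 0, e.g. 1 + exp(2*I*pi/3) + exp(-2*I*pi/3) = 0.)
Dimension check: dim(rho) = sum (mult * dim) = 0*1 + 1*1 + 0*1 = 1 = chi_rho(e) = 1.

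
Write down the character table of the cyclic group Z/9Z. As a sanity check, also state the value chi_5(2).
Character table of Z/9Z (irreps indexed chi_0,...,chi_8 with chi_k(m) = zeta_9^(k*m), zeta_9 = exp(2*pi*i/9)):
  irrep \ class  {0} (size 1)  {1} (size 1)    {2} (size 1)    {3} (size 1)    {4} (size 1)    {5} (size 1)    {6} (size 1)    {7} (size 1)    {8} (size 1)  
  chi_0          1             1               1               1               1               1               1               1               1             
  chi_1          1             exp(2*I*pi/9)   exp(4*I*pi/9)   exp(2*I*pi/3)   exp(8*I*pi/9)   exp(-8*I*pi/9)  exp(-2*I*pi/3)  exp(-4*I*pi/9)  exp(-2*I*pi/9)
  chi_2          1             exp(4*I*pi/9)   exp(8*I*pi/9)   exp(-2*I*pi/3)  exp(-2*I*pi/9)  exp(2*I*pi/9)   exp(2*I*pi/3)   exp(-8*I*pi/9)  exp(-4*I*pi/9)
  chi_3          1             exp(2*I*pi/3)   exp(-2*I*pi/3)  1               exp(2*I*pi/3)   exp(-2*I*pi/3)  1               exp(2*I*pi/3)   exp(-2*I*pi/3)
  chi_4          1             exp(8*I*pi/9)   exp(-2*I*pi/9)  exp(2*I*pi/3)   exp(-4*I*pi/9)  exp(4*I*pi/9)   exp(-2*I*pi/3)  exp(2*I*pi/9)   exp(-8*I*pi/9)
  chi_5          1             exp(-8*I*pi/9)  exp(2*I*pi/9)   exp(-2*I*pi/3)  exp(4*I*pi/9)   exp(-4*I*pi/9)  exp(2*I*pi/3)   exp(-2*I*pi/9)  exp(8*I*pi/9) 
  chi_6          1             exp(-2*I*pi/3)  exp(2*I*pi/3)   1               exp(-2*I*pi/3)  exp(2*I*pi/3)   1               exp(-2*I*pi/3)  exp(2*I*pi/3) 
  chi_7          1             exp(-4*I*pi/9)  exp(-8*I*pi/9)  exp(2*I*pi/3)   exp(2*I*pi/9)   exp(-2*I*pi/9)  exp(-2*I*pi/3)  exp(8*I*pi/9)   exp(4*I*pi/9) 
  chi_8          1             exp(-2*I*pi/9)  exp(-4*I*pi/9)  exp(-2*I*pi/3)  exp(-8*I*pi/9)  exp(8*I*pi/9)   exp(2*I*pi/3)   exp(4*I*pi/9)   exp(2*I*pi/9) 

Spot check: chi_5(2) = zeta_9^(5*2) = zeta_9^10 = exp(2*I*pi/9).

Working: Z/9Z is abelian, so all 9 irreducible complex representations are 1-dimensional. They are given by chi_k(m) = zeta_9^(k*m) for k = 0,...,8. Row orthogonality: sum_m chi_k(m) conj(chi_l(m)) = 9 * [k = l].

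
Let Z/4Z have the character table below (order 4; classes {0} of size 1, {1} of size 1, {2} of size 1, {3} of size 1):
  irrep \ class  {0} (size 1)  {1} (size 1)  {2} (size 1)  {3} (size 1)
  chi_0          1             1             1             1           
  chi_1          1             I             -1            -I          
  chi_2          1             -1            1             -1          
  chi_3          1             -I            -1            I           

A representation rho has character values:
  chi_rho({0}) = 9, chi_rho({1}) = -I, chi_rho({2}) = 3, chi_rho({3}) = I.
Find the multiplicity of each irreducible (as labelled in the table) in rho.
Multiplicities: chi_0: 3, chi_1: 1, chi_2: 3, chi_3: 2.

Working: Use <chi_rho, chi> = (1/|G|) sum_C |C| * chi_rho(C) * conj(chi(C)) with |G| = 4 for each irreducible chi in the table:
  <chi_rho, chi_0> = (1/4)[1*(9)*conj(1) + 1*(-I)*conj(1) + 1*(3)*conj(1) + 1*(I)*conj(1)]
      = (1/4)[(9) + (-I) + (3) + (I)] = 12/4 = 3
  <chi_rho, chi_1> = (1/4)[1*(9)*conj(1) + 1*(-I)*conj(I) + 1*(3)*conj(-1) + 1*(I)*conj(-I)]
      = (1/4)[(9) + (-1) + (-3) + (-1)] = 4/4 = 1
  <chi_rho, chi_2> = (1/4)[1*(9)*conj(1) + 1*(-I)*conj(-1) + 1*(3)*conj(1) + 1*(I)*conj(-1)]
      = (1/4)[(9) + (I) + (3) + (-I)] = 12/4 = 3
  <chi_rho, chi_3> = (1/4)[1*(9)*conj(1) + 1*(-I)*conj(-I) + 1*(3)*conj(-1) + 1*(I)*conj(I)]
      = (1/4)[(9) + (1) + (-3) + (1)] = 8/4 = 2
(Exp terms are combined using exp(i*s)*conj(exp(i*t)) = exp(i*(s-t)), and sums of them are collapsed using the identity that for every m > 1 the m distinct m-th roots of unity sum to 0, e.g. 1 + exp(2*I*pi/3) + exp(-2*I*pi/3) = 0.)
Dimension check: dim(rho) = sum (mult * dim) = 3*1 + 1*1 + 3*1 + 2*1 = 9 = chi_rho(e) = 9.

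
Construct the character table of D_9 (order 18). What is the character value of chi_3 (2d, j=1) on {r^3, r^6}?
Conjugacy classes: {e} of size 1, {r^1, r^8} of size 2, {r^2, r^7} of size 2, {r^3, r^6} of size 2, {r^4, r^5} of size 2, {s, sr, ..., sr^8} of size 9.
Character table:
  irrep \ class              {e} (size 1)  {r^1, r^8} (size 2)  {r^2, r^7} (size 2)  {r^3, r^6} (size 2)  {r^4, r^5} (size 2)  {s, sr, ..., sr^8} (size 9)
  chi_1 (triv)               1             1                    1                    1                    1                    1                          
  chi_2 (sign: r->1, s->-1)  1             1                    1                    1                    1                    -1                         
  chi_3 (2d, j=1)            2             2*cos(2*pi/9)        2*cos(4*pi/9)        -1                   -2*cos(pi/9)         0                          
  chi_4 (2d, j=2)            2             2*cos(4*pi/9)        -2*cos(pi/9)         -1                   2*cos(2*pi/9)        0                          
  chi_5 (2d, j=3)            2             -1                   -1                   2                    -1                   0                          
  chi_6 (2d, j=4)            2             -2*cos(pi/9)         2*cos(2*pi/9)        -1                   2*cos(4*pi/9)        0                          

Spot check: chi_3 (2d, j=1) on {r^3, r^6} = -1.

Details: D_9 has order 2*9 = 18 with 6 conjugacy classes, hence 6 irreducibles. Sum of squared dims 1 + 1 + 4 + 4 + 4 + 4 = 18 = |G|. Linear characters come from the abelianisation; the 2-dimensional irreps have character r^k -> 2*cos(2*pi*j*k/9), reflections -> 0.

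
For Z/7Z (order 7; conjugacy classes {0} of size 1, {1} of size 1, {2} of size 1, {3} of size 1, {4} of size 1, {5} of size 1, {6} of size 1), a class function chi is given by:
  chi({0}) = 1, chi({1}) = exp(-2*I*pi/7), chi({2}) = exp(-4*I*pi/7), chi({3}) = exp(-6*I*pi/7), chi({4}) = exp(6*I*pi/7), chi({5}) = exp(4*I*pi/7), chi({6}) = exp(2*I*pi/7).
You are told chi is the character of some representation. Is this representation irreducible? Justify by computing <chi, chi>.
Irreducible: <chi, chi> = 1.

Argument: <chi, chi> = (1/|G|) sum_C |C| * |chi(C)|^2 = (1/7)[1*|1|^2 + 1*|exp(-2*I*pi/7)|^2 + 1*|exp(-4*I*pi/7)|^2 + 1*|exp(-6*I*pi/7)|^2 + 1*|exp(6*I*pi/7)|^2 + 1*|exp(4*I*pi/7)|^2 + 1*|exp(2*I*pi/7)|^2]
  = (1/7)[(1) + (1) + (1) + (1) + (1) + (1) + (1)] = 7/7 = 1.
(Exp terms are combined using exp(i*s)*conj(exp(i*t)) = exp(i*(s-t)), and sums of them are collapsed using the identity that for every m > 1 the m distinct m-th roots of unity sum to 0, e.g. 1 + exp(2*I*pi/3) + exp(-2*I*pi/3) = 0.)
A character is irreducible iff <chi, chi> = 1, so this representation is irreducible.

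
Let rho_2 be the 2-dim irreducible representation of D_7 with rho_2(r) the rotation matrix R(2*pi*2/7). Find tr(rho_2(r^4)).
chi_{rho_2}(r^4) = 2*cos(2*pi*2*4/7) = 2*cos(16*pi/7)

Derivation: rho_2(r^4) is rotation by angle 2*pi*2*4/7, whose trace is 2*cos(2*pi*2*4/7) = 2*cos(16*pi/7).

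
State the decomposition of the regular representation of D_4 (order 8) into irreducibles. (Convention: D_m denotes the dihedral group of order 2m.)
Each irreducible V_i of dimension d_i appears with multiplicity d_i, i.e. rho_reg = (direct sum over all irreducibles V_i) d_i V_i. The irreducible dimensions for D_4 are 1, 1, 1, 1, 2: 4 irreducibles of dimension 1, each with multiplicity 1; 1 irreducible of dimension 2, with multiplicity 2. Total dimension 4*1*1 + 1*2*2 = 8 = |G|.

General theorem: in the regular representation of a finite group G, each irreducible appears with multiplicity equal to its dimension. Check: dim(rho_reg) = sum d_i^2 = 1 + 1 + 1 + 1 + 4 = 8 = |G|.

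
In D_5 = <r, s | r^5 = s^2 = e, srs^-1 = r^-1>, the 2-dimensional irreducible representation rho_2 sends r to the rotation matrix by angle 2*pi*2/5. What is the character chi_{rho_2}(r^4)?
chi_{rho_2}(r^4) = 2*cos(2*pi*2*4/5) = -sqrt(5)/2 - 1/2

Why: rho_2(r^4) is rotation by angle 2*pi*2*4/5, whose trace is 2*cos(2*pi*2*4/5) = -sqrt(5)/2 - 1/2.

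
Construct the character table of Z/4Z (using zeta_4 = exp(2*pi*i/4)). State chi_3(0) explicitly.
Character table of Z/4Z (irreps indexed chi_0,...,chi_3 with chi_k(m) = zeta_4^(k*m), zeta_4 = exp(2*pi*i/4)):
  irrep \ class  {0} (size 1)  {1} (size 1)  {2} (size 1)  {3} (size 1)
  chi_0          1             1             1             1           
  chi_1          1             I             -1            -I          
  chi_2          1             -1            1             -1          
  chi_3          1             -I            -1            I           

Spot check: chi_3(0) = zeta_4^(3*0) = zeta_4^0 = 1.

Details: Z/4Z is abelian, so all 4 irreducible complex representations are 1-dimensional. They are given by chi_k(m) = zeta_4^(k*m) for k = 0,...,3. Row orthogonality: sum_m chi_k(m) conj(chi_l(m)) = 4 * [k = l].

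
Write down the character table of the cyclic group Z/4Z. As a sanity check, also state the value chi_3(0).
Character table of Z/4Z (irreps indexed chi_0,...,chi_3 with chi_k(m) = zeta_4^(k*m), zeta_4 = exp(2*pi*i/4)):
  irrep \ class  {0} (size 1)  {1} (size 1)  {2} (size 1)  {3} (size 1)
  chi_0          1             1             1             1           
  chi_1          1             I             -1            -I          
  chi_2          1             -1            1             -1          
  chi_3          1             -I            -1            I           

Spot check: chi_3(0) = zeta_4^(3*0) = zeta_4^0 = 1.

Argument: Z/4Z is abelian, so all 4 irreducible complex representations are 1-dimensional. They are given by chi_k(m) = zeta_4^(k*m) for k = 0,...,3. Row orthogonality: sum_m chi_k(m) conj(chi_l(m)) = 4 * [k = l].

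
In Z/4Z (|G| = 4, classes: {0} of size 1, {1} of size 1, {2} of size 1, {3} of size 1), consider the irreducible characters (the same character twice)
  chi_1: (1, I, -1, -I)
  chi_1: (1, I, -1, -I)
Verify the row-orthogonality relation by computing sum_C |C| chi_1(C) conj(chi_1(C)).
Sum = 4 = |G| = 4; so <chi_1, chi_1> = 1 (norm-1 confirms irreducibility).

Proof sketch: Compute term by term over conjugacy classes (|C| * chi_1(C) * conj(chi_1(C))):
  1*(1)*conj(1) + 1*(I)*conj(I) + 1*(-1)*conj(-1) + 1*(-I)*conj(-I)
  = (1) + (1) + (1) + (1)
  = 4.
(Exp terms are combined using exp(i*s)*conj(exp(i*t)) = exp(i*(s-t)), and sums of them are collapsed using the identity that for every m > 1 the m distinct m-th roots of unity sum to 0, e.g. 1 + exp(2*I*pi/3) + exp(-2*I*pi/3) = 0.)
Dividing by |G| = 4 gives 4/4 = 1, matching the row-orthogonality relation <chi_1, chi_1> = [chi_1 = chi_1].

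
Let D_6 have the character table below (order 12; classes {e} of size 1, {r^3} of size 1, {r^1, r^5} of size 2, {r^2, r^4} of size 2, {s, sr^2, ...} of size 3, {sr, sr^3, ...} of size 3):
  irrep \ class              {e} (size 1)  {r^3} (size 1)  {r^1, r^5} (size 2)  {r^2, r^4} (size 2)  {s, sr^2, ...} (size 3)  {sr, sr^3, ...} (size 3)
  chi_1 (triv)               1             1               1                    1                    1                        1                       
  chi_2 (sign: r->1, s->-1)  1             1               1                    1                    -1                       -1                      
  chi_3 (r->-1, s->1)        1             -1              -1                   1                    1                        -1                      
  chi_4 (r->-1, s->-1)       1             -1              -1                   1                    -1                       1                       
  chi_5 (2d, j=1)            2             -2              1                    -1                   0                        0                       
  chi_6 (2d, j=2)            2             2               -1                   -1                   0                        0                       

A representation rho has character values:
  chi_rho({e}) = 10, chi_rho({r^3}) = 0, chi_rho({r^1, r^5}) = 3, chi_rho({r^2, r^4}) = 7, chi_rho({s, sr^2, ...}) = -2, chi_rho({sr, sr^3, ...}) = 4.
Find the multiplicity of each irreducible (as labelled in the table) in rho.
Multiplicities: chi_1: 3, chi_2: 2, chi_3: 0, chi_4: 3, chi_5: 1, chi_6: 0.

Derivation: Use <chi_rho, chi> = (1/|G|) sum_C |C| * chi_rho(C) * conj(chi(C)) with |G| = 12 for each irreducible chi in the table:
  <chi_rho, chi_1> = (1/12)[1*(10)*conj(1) + 1*(0)*conj(1) + 2*(3)*conj(1) + 2*(7)*conj(1) + 3*(-2)*conj(1) + 3*(4)*conj(1)]
      = (1/12)[(10) + (0) + (6) + (14) + (-6) + (12)] = 36/12 = 3
  <chi_rho, chi_2> = (1/12)[1*(10)*conj(1) + 1*(0)*conj(1) + 2*(3)*conj(1) + 2*(7)*conj(1) + 3*(-2)*conj(-1) + 3*(4)*conj(-1)]
      = (1/12)[(10) + (0) + (6) + (14) + (6) + (-12)] = 24/12 = 2
  <chi_rho, chi_3> = (1/12)[1*(10)*conj(1) + 1*(0)*conj(-1) + 2*(3)*conj(-1) + 2*(7)*conj(1) + 3*(-2)*conj(1) + 3*(4)*conj(-1)]
      = (1/12)[(10) + (0) + (-6) + (14) + (-6) + (-12)] = 0/12 = 0
  <chi_rho, chi_4> = (1/12)[1*(10)*conj(1) + 1*(0)*conj(-1) + 2*(3)*conj(-1) + 2*(7)*conj(1) + 3*(-2)*conj(-1) + 3*(4)*conj(1)]
      = (1/12)[(10) + (0) + (-6) + (14) + (6) + (12)] = 36/12 = 3
  <chi_rho, chi_5> = (1/12)[1*(10)*conj(2) + 1*(0)*conj(-2) + 2*(3)*conj(1) + 2*(7)*conj(-1) + 3*(-2)*conj(0) + 3*(4)*conj(0)]
      = (1/12)[(20) + (0) + (6) + (-14) + (0) + (0)] = 12/12 = 1
  <chi_rho, chi_6> = (1/12)[1*(10)*conj(2) + 1*(0)*conj(2) + 2*(3)*conj(-1) + 2*(7)*conj(-1) + 3*(-2)*conj(0) + 3*(4)*conj(0)]
      = (1/12)[(20) + (0) + (-6) + (-14) + (0) + (0)] = 0/12 = 0
Dimension check: dim(rho) = sum (mult * dim) = 3*1 + 2*1 + 0*1 + 3*1 + 1*2 + 0*2 = 10 = chi_rho(e) = 10.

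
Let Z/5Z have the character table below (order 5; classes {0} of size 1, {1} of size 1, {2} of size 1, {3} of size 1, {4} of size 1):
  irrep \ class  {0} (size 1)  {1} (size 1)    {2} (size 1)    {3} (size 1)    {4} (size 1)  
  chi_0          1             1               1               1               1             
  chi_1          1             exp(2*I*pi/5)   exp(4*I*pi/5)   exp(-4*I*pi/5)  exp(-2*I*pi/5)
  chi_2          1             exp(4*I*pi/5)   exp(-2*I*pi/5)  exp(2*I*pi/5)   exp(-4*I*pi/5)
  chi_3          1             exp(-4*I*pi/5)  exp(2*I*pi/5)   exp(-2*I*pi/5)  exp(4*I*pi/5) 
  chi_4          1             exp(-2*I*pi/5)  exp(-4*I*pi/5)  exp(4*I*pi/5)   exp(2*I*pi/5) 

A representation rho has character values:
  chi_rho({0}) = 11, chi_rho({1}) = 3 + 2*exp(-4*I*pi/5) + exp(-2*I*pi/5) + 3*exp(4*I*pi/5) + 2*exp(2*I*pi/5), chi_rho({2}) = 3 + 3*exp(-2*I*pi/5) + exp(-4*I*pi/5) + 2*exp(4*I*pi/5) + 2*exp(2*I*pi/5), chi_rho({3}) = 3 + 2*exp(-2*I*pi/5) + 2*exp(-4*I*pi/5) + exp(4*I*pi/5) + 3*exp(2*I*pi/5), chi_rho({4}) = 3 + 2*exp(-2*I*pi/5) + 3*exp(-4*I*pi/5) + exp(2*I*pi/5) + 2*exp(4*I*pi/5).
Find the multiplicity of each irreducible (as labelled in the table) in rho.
Multiplicities: chi_0: 3, chi_1: 2, chi_2: 3, chi_3: 2, chi_4: 1.

Working: Use <chi_rho, chi> = (1/|G|) sum_C |C| * chi_rho(C) * conj(chi(C)) with |G| = 5 for each irreducible chi in the table:
  <chi_rho, chi_0> = (1/5)[1*(11)*conj(1) + 1*(3 + 2*exp(-4*I*pi/5) + exp(-2*I*pi/5) + 3*exp(4*I*pi/5) + 2*exp(2*I*pi/5))*conj(1) + 1*(3 + 3*exp(-2*I*pi/5) + exp(-4*I*pi/5) + 2*exp(4*I*pi/5) + 2*exp(2*I*pi/5))*conj(1) + 1*(3 + 2*exp(-2*I*pi/5) + 2*exp(-4*I*pi/5) + exp(4*I*pi/5) + 3*exp(2*I*pi/5))*conj(1) + 1*(3 + 2*exp(-2*I*pi/5) + 3*exp(-4*I*pi/5) + exp(2*I*pi/5) + 2*exp(4*I*pi/5))*conj(1)]
      = (1/5)[(11) + (3 + 2*exp(-4*I*pi/5) + exp(-2*I*pi/5) + 3*exp(4*I*pi/5) + 2*exp(2*I*pi/5)) + (3 + 3*exp(-2*I*pi/5) + exp(-4*I*pi/5) + 2*exp(4*I*pi/5) + 2*exp(2*I*pi/5)) + (3 + 2*exp(-2*I*pi/5) + 2*exp(-4*I*pi/5) + exp(4*I*pi/5) + 3*exp(2*I*pi/5)) + (3 + 2*exp(-2*I*pi/5) + 3*exp(-4*I*pi/5) + exp(2*I*pi/5) + 2*exp(4*I*pi/5))] = 15/5 = 3
  <chi_rho, chi_1> = (1/5)[1*(11)*conj(1) + 1*(3 + 2*exp(-4*I*pi/5) + exp(-2*I*pi/5) + 3*exp(4*I*pi/5) + 2*exp(2*I*pi/5))*conj(exp(2*I*pi/5)) + 1*(3 + 3*exp(-2*I*pi/5) + exp(-4*I*pi/5) + 2*exp(4*I*pi/5) + 2*exp(2*I*pi/5))*conj(exp(4*I*pi/5)) + 1*(3 + 2*exp(-2*I*pi/5) + 2*exp(-4*I*pi/5) + exp(4*I*pi/5) + 3*exp(2*I*pi/5))*conj(exp(-4*I*pi/5)) + 1*(3 + 2*exp(-2*I*pi/5) + 3*exp(-4*I*pi/5) + exp(2*I*pi/5) + 2*exp(4*I*pi/5))*conj(exp(-2*I*pi/5))]
      = (1/5)[(11) + (2 + 3*exp(-2*I*pi/5) + exp(-4*I*pi/5) + 2*exp(4*I*pi/5) + 3*exp(2*I*pi/5)) + (2 + 2*exp(-2*I*pi/5) + 3*exp(-4*I*pi/5) + exp(2*I*pi/5) + 3*exp(4*I*pi/5)) + (2 + 3*exp(-4*I*pi/5) + exp(-2*I*pi/5) + 3*exp(4*I*pi/5) + 2*exp(2*I*pi/5)) + (2 + 3*exp(-2*I*pi/5) + 2*exp(-4*I*pi/5) + exp(4*I*pi/5) + 3*exp(2*I*pi/5))] = 10/5 = 2
  <chi_rho, chi_2> = (1/5)[1*(11)*conj(1) + 1*(3 + 2*exp(-4*I*pi/5) + exp(-2*I*pi/5) + 3*exp(4*I*pi/5) + 2*exp(2*I*pi/5))*conj(exp(4*I*pi/5)) + 1*(3 + 3*exp(-2*I*pi/5) + exp(-4*I*pi/5) + 2*exp(4*I*pi/5) + 2*exp(2*I*pi/5))*conj(exp(-2*I*pi/5)) + 1*(3 + 2*exp(-2*I*pi/5) + 2*exp(-4*I*pi/5) + exp(4*I*pi/5) + 3*exp(2*I*pi/5))*conj(exp(2*I*pi/5)) + 1*(3 + 2*exp(-2*I*pi/5) + 3*exp(-4*I*pi/5) + exp(2*I*pi/5) + 2*exp(4*I*pi/5))*conj(exp(-4*I*pi/5))]
      = (1/5)[(11) + (3 + 2*exp(-2*I*pi/5) + 3*exp(-4*I*pi/5) + exp(4*I*pi/5) + 2*exp(2*I*pi/5)) + (3 + 2*exp(-4*I*pi/5) + exp(-2*I*pi/5) + 2*exp(4*I*pi/5) + 3*exp(2*I*pi/5)) + (3 + 3*exp(-2*I*pi/5) + 2*exp(-4*I*pi/5) + exp(2*I*pi/5) + 2*exp(4*I*pi/5)) + (3 + 2*exp(-2*I*pi/5) + exp(-4*I*pi/5) + 3*exp(4*I*pi/5) + 2*exp(2*I*pi/5))] = 15/5 = 3
  <chi_rho, chi_3> = (1/5)[1*(11)*conj(1) + 1*(3 + 2*exp(-4*I*pi/5) + exp(-2*I*pi/5) + 3*exp(4*I*pi/5) + 2*exp(2*I*pi/5))*conj(exp(-4*I*pi/5)) + 1*(3 + 3*exp(-2*I*pi/5) + exp(-4*I*pi/5) + 2*exp(4*I*pi/5) + 2*exp(2*I*pi/5))*conj(exp(2*I*pi/5)) + 1*(3 + 2*exp(-2*I*pi/5) + 2*exp(-4*I*pi/5) + exp(4*I*pi/5) + 3*exp(2*I*pi/5))*conj(exp(-2*I*pi/5)) + 1*(3 + 2*exp(-2*I*pi/5) + 3*exp(-4*I*pi/5) + exp(2*I*pi/5) + 2*exp(4*I*pi/5))*conj(exp(4*I*pi/5))]
      = (1/5)[(11) + (2 + 3*exp(-2*I*pi/5) + 2*exp(-4*I*pi/5) + exp(2*I*pi/5) + 3*exp(4*I*pi/5)) + (2 + 3*exp(-2*I*pi/5) + 3*exp(-4*I*pi/5) + exp(4*I*pi/5) + 2*exp(2*I*pi/5)) + (2 + 2*exp(-2*I*pi/5) + exp(-4*I*pi/5) + 3*exp(4*I*pi/5) + 3*exp(2*I*pi/5)) + (2 + 3*exp(-4*I*pi/5) + exp(-2*I*pi/5) + 2*exp(4*I*pi/5) + 3*exp(2*I*pi/5))] = 10/5 = 2
  <chi_rho, chi_4> = (1/5)[1*(11)*conj(1) + 1*(3 + 2*exp(-4*I*pi/5) + exp(-2*I*pi/5) + 3*exp(4*I*pi/5) + 2*exp(2*I*pi/5))*conj(exp(-2*I*pi/5)) + 1*(3 + 3*exp(-2*I*pi/5) + exp(-4*I*pi/5) + 2*exp(4*I*pi/5) + 2*exp(2*I*pi/5))*conj(exp(-4*I*pi/5)) + 1*(3 + 2*exp(-2*I*pi/5) + 2*exp(-4*I*pi/5) + exp(4*I*pi/5) + 3*exp(2*I*pi/5))*conj(exp(4*I*pi/5)) + 1*(3 + 2*exp(-2*I*pi/5) + 3*exp(-4*I*pi/5) + exp(2*I*pi/5) + 2*exp(4*I*pi/5))*conj(exp(2*I*pi/5))]
      = (1/5)[(11) + (1 + 2*exp(-2*I*pi/5) + 3*exp(-4*I*pi/5) + 2*exp(4*I*pi/5) + 3*exp(2*I*pi/5)) + (1 + 2*exp(-2*I*pi/5) + 2*exp(-4*I*pi/5) + 3*exp(4*I*pi/5) + 3*exp(2*I*pi/5)) + (1 + 3*exp(-2*I*pi/5) + 3*exp(-4*I*pi/5) + 2*exp(4*I*pi/5) + 2*exp(2*I*pi/5)) + (1 + 3*exp(-2*I*pi/5) + 2*exp(-4*I*pi/5) + 3*exp(4*I*pi/5) + 2*exp(2*I*pi/5))] = 5/5 = 1
(Exp terms are combined using exp(i*s)*conj(exp(i*t)) = exp(i*(s-t)), and sums of them are collapsed using the identity that for every m > 1 the m distinct m-th roots of unity sum to 0, e.g. 1 + exp(2*I*pi/3) + exp(-2*I*pi/3) = 0.)
Dimension check: dim(rho) = sum (mult * dim) = 3*1 + 2*1 + 3*1 + 2*1 + 1*1 = 11 = chi_rho(e) = 11.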